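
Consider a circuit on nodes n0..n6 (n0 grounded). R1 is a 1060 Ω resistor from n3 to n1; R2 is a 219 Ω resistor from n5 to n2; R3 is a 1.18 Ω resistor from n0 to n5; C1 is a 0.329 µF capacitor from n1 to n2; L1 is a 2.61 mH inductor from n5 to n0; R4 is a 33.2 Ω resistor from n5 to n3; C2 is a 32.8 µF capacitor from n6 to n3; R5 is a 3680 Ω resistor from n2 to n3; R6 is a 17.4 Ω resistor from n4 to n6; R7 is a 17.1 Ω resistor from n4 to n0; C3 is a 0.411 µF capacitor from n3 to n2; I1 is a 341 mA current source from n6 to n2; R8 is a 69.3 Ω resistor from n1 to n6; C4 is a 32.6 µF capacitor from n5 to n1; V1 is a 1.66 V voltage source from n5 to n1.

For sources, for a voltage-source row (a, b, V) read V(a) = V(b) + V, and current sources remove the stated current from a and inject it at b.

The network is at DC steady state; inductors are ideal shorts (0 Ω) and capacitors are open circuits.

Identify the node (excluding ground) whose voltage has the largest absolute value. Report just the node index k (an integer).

2

Apply KCL at each of the 6 non-ground nodes and solve the resulting linear system.
Node n1: branches {R1, C1, R8, C4, V1} → V_1 = -1.660
Node n2: branches {R2, C1, R5, C3, I1} → V_2 = 70.52
Node n3: branches {R1, R4, C2, R5, C3} → V_3 = 0.5615
Node n4: branches {R6, R7} → V_4 = -4.166
Node n5: branches {R2, R3, L1, R4, C4, V1} → V_5 = 0.000
Node n6: branches {C2, R6, I1, R8} → V_6 = -8.406
Source currents: i(L1)=0.2437, i(V1)=0.09525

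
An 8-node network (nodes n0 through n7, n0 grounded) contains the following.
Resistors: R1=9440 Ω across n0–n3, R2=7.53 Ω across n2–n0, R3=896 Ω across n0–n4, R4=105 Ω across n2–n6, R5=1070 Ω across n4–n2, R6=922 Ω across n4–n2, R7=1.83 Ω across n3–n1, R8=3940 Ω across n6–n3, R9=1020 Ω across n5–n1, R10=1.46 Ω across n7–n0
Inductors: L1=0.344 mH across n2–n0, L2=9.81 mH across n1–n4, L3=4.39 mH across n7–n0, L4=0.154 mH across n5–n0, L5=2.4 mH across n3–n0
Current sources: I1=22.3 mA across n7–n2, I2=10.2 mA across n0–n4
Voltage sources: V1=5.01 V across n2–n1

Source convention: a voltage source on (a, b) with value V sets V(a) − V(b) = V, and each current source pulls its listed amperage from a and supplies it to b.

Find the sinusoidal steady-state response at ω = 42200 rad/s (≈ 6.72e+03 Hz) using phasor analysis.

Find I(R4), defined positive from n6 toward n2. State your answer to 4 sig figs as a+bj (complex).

-0.001237-2.059e-05j A

Element admittances at ω=42200 rad/s:
  Y(R1) = 0.0001059+0.000j S between n0,n3
  Y(R2) = 0.1328+0.000j S between n2,n0
  Y(L1) = 0.000-0.06889j S between n2,n0
  Y(R3) = 0.001116+0.000j S between n0,n4
  Y(R4) = 0.009524+0.000j S between n2,n6
  Y(R5) = 0.0009346+0.000j S between n4,n2
  Y(R6) = 0.001085+0.000j S between n4,n2
  I1: injects 0.0223 A into n2 (from n7)
  I2: injects 0.0102 A into n4 (from n0)
  Y(L2) = 0.000-0.002416j S between n1,n4
  Y(L3) = 0.000-0.005398j S between n7,n0
  Y(R7) = 0.5464+0.000j S between n3,n1
  Y(R8) = 0.0002538+0.000j S between n6,n3
  Y(R9) = 0.0009804+0.000j S between n5,n1
  Y(L4) = 0.000-0.1539j S between n5,n0
  Y(L5) = 0.000-0.009874j S between n3,n0
  Y(R10) = 0.6849+0.000j S between n7,n0
  V1: constraint V(n2)−V(n1) = 5.01
Assemble and solve the 8×8 MNA system:
  V(n1)=-4.623-0.1728j  V(n2)=0.3874-0.1728j  V(n3)=-4.615-0.2561j  V(n4)=0.4465+3.794j  V(n5)=0.0009130-0.02946j  V(n6)=0.2576-0.1749j  V(n7)=-0.03256-0.0002566j
  i(V1)=-0.01837+0.05762j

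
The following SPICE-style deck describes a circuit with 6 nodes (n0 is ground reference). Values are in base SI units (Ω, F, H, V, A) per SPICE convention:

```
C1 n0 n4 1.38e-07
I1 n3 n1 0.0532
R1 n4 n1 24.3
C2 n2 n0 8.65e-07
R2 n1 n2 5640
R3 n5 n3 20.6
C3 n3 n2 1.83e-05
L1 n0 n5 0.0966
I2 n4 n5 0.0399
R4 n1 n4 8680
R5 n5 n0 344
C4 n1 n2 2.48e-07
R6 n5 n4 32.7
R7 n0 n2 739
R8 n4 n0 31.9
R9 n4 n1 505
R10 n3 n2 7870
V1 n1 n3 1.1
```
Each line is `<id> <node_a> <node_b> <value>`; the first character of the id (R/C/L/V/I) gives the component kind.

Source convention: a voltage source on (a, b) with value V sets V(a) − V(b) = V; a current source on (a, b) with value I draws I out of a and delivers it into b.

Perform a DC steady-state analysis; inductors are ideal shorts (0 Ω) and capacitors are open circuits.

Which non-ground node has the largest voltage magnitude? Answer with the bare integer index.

3

Apply KCL at each of the 5 non-ground nodes and solve the resulting linear system.
Node n1: branches {I1, R1, R2, R4, C4, R9, V1} → V_1 = 0.4997
Node n2: branches {C2, R2, C3, C4, R7, R10} → V_2 = 0.007433
Node n3: branches {I1, R3, C3, R10, V1} → V_3 = -0.6003
Node n4: branches {C1, R1, I2, R4, R6, R8, R9} → V_4 = -0.1739
Node n5: branches {R3, L1, I2, R5, R6} → V_5 = 0.000
Source currents: i(L1)=-0.005441, i(V1)=0.02398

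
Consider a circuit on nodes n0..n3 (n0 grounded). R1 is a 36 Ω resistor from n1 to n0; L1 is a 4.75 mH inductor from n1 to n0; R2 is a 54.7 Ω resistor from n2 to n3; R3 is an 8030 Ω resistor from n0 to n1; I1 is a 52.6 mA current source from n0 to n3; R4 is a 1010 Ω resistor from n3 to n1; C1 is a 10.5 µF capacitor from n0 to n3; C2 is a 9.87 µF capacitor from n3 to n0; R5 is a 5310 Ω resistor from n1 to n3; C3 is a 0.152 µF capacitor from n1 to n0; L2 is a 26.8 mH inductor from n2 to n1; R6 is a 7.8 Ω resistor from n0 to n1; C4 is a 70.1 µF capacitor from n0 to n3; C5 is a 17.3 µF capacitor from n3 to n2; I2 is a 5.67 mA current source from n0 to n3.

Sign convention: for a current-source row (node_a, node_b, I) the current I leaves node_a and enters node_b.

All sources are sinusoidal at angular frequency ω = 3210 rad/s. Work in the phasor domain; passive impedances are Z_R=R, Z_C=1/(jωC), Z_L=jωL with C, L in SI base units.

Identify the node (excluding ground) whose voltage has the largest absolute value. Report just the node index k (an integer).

2

Element admittances at ω=3210 rad/s:
  Y(R1) = 0.02778+0.000j S between n1,n0
  Y(L1) = 0.000-0.06558j S between n1,n0
  Y(R2) = 0.01828+0.000j S between n2,n3
  Y(R3) = 0.0001245+0.000j S between n0,n1
  I1: injects 0.0526 A into n3 (from n0)
  Y(R4) = 0.0009901+0.000j S between n3,n1
  Y(C1) = 0.000+0.03370j S between n0,n3
  Y(C2) = 0.000+0.03168j S between n3,n0
  Y(R5) = 0.0001883+0.000j S between n1,n3
  Y(C3) = 0.000+0.0004879j S between n1,n0
  Y(L2) = 0.000-0.01162j S between n2,n1
  Y(R6) = 0.1282+0.000j S between n0,n1
  Y(C4) = 0.000+0.2250j S between n0,n3
  Y(C5) = 0.000+0.05553j S between n3,n2
  I2: injects 0.00567 A into n3 (from n0)
Assemble and solve the 3×3 MNA system:
  V(n1)=-0.01381-0.01014j  V(n2)=0.02481-0.2540j  V(n3)=0.002358-0.2103j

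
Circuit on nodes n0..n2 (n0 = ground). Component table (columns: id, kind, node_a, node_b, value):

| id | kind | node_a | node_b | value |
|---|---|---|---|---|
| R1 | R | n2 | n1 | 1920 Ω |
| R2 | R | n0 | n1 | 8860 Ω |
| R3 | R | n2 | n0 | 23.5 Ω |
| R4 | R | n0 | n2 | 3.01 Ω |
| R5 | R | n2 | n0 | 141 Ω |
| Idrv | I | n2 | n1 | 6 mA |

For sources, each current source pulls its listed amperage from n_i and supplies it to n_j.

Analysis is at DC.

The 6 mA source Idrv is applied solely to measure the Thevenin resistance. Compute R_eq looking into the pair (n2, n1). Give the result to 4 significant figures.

R_eq = 1578. Ω

Apply KCL at each of the 2 non-ground nodes and solve the resulting linear system.
Node n1: branches {R1, R2, Idrv} → V_1 = 9.466
Node n2: branches {R1, R3, R4, R5, Idrv} → V_2 = -0.002798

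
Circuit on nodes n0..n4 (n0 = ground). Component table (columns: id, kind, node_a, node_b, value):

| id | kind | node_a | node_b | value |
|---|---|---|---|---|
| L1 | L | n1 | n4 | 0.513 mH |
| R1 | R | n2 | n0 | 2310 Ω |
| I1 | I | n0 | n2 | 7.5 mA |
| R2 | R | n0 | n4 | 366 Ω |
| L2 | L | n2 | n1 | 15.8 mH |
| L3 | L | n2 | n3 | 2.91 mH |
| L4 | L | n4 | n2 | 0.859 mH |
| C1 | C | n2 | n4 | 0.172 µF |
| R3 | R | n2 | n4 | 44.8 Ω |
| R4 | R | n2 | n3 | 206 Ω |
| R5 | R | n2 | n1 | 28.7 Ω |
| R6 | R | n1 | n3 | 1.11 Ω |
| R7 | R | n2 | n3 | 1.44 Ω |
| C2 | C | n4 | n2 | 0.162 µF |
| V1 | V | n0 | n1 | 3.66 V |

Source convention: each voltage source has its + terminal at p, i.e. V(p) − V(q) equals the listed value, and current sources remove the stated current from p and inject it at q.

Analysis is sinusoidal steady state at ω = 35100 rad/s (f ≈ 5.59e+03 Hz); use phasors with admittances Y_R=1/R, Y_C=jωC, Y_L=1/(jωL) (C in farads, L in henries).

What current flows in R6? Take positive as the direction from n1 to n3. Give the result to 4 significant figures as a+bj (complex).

-0.01105-0.002106j A

Apply KCL at each of the 4 non-ground nodes and solve the resulting linear system.
Node n1: branches {L1, L2, R5, R6, V1} → V_1 = -3.660+0.000j
Node n2: branches {R1, I1, L2, L3, L4, C1, R3, R4, R5, R7, C2} → V_2 = -3.632+0.005571j
Node n3: branches {L3, R4, R6, R7} → V_3 = -3.648+0.002338j
Node n4: branches {L1, R2, L4, C1, R3, C2} → V_4 = -3.613+0.1244j
Source currents: i(V1)=-0.01894+0.0003423j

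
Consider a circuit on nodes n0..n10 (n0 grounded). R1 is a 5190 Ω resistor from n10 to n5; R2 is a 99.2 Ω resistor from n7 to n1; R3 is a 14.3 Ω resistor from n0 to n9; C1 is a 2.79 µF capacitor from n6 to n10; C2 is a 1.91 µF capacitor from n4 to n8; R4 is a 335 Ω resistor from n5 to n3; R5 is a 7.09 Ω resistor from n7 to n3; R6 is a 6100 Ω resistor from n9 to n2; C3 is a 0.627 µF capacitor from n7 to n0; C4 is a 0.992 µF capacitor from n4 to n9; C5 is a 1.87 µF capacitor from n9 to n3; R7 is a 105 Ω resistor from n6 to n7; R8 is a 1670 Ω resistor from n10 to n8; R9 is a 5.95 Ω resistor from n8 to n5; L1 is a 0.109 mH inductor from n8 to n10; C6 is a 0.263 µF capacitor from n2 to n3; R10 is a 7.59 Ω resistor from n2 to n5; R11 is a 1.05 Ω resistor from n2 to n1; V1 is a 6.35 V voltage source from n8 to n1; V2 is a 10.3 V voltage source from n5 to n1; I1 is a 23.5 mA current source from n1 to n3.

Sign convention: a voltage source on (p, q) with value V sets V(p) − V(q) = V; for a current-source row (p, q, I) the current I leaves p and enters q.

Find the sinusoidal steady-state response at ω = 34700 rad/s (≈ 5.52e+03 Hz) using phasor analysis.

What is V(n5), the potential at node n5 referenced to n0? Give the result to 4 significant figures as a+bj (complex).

5.182+0.3307j V

MNA unknowns: 10 node voltages V₁..V_10 plus 2 source currents (V1, V2)
R1: Y=0.0001927+0.000j on G[10,5]
R2: Y=0.01008+0.000j on G[7,1]
R3: Y=0.06993+0.000j on G[0,9]
C1: Y=0.000+0.09681j on G[6,10]
C2: Y=0.000+0.06628j on G[4,8]
R4: Y=0.002985+0.000j on G[5,3]
R5: Y=0.1410+0.000j on G[7,3]
R6: Y=0.0001639+0.000j on G[9,2]
C3: Y=0.000+0.02176j on G[7,0]
C4: Y=0.000+0.03442j on G[4,9]
C5: Y=0.000+0.06489j on G[9,3]
R7: Y=0.009524+0.000j on G[6,7]
R8: Y=0.0005988+0.000j on G[10,8]
R9: Y=0.1681+0.000j on G[8,5]
L1: Y=0.000-0.2644j on G[8,10]
C6: Y=0.000+0.009126j on G[2,3]
R10: Y=0.1318+0.000j on G[2,5]
R11: Y=0.9524+0.000j on G[2,1]
V1: row V8−V1=6.35, i_V1 at 8,1
V2: row V5−V1=10.3, i_V2 at 5,1
I1: z[1]−=0.0235, z[3]+=0.0235
solve → V1=-5.118+0.3307j, V2=-3.863+0.3612j, V3=-0.2330+0.01763j, V4=0.8235+0.2642j, V5=5.182+0.3307j, V6=1.212+0.4364j, V7=-0.4374+0.1213j, V8=1.232+0.3307j, V9=0.03775+0.1361j, V10=1.243+0.2741j
aux → i_V1=0.6533-0.03004j, i_V2=-1.872+0.003076j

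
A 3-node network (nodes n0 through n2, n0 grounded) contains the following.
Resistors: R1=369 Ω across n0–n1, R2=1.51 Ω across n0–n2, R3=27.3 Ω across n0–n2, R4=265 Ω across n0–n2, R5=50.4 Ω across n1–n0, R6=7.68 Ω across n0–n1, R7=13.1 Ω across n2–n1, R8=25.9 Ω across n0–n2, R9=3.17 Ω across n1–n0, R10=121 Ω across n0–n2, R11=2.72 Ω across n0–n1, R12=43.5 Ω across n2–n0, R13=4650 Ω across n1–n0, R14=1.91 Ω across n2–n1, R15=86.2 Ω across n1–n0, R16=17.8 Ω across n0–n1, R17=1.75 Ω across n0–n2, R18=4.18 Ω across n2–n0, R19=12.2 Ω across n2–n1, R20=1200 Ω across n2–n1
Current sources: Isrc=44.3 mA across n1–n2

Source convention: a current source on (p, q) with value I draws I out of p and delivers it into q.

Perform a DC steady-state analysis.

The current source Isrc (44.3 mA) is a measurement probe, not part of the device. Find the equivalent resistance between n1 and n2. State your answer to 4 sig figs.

R_eq = 0.7949 Ω

MNA unknowns: 2 node voltages V₁..V_2
R1: Y=0.002710 on G[0,1]
R2: Y=0.6623 on G[0,2]
R3: Y=0.03663 on G[0,2]
R4: Y=0.003774 on G[0,2]
R5: Y=0.01984 on G[1,0]
R6: Y=0.1302 on G[0,1]
R7: Y=0.07634 on G[2,1]
R8: Y=0.03861 on G[0,2]
R9: Y=0.3155 on G[1,0]
R10: Y=0.008264 on G[0,2]
R11: Y=0.3676 on G[0,1]
R12: Y=0.02299 on G[2,0]
R13: Y=0.0002151 on G[1,0]
R14: Y=0.5236 on G[2,1]
R15: Y=0.01160 on G[1,0]
R16: Y=0.05618 on G[0,1]
R17: Y=0.5714 on G[0,2]
R18: Y=0.2392 on G[2,0]
R19: Y=0.08197 on G[2,1]
R20: Y=0.0008333 on G[2,1]
Isrc: z[1]−=0.0443, z[2]+=0.0443
solve → V1=-0.02242, V2=0.01280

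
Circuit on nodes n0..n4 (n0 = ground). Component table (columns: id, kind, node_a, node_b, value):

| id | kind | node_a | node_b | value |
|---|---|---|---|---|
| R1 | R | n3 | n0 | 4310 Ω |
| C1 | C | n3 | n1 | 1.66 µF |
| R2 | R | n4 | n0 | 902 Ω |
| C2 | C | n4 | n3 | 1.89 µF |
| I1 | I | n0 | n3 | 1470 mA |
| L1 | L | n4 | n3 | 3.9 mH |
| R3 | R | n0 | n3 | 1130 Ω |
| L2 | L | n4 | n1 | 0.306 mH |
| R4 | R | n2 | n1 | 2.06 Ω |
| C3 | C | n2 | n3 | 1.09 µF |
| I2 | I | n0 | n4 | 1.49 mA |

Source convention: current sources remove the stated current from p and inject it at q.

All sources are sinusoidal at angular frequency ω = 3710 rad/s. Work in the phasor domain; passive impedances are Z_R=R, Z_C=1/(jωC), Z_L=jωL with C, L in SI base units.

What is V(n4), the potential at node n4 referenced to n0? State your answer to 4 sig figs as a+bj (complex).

Apply KCL at each of the 4 non-ground nodes and solve the resulting linear system.
Node n1: branches {C1, L2, R4} → V_1 = 661.1-7.255j
Node n2: branches {R4, C3} → V_2 = 661.0-7.252j
Node n3: branches {R1, C1, C2, I1, L1, R3, C3} → V_3 = 661.2+7.036j
Node n4: branches {R2, C2, L1, L2, I2} → V_4 = 661.1-7.089j

661.1-7.089j V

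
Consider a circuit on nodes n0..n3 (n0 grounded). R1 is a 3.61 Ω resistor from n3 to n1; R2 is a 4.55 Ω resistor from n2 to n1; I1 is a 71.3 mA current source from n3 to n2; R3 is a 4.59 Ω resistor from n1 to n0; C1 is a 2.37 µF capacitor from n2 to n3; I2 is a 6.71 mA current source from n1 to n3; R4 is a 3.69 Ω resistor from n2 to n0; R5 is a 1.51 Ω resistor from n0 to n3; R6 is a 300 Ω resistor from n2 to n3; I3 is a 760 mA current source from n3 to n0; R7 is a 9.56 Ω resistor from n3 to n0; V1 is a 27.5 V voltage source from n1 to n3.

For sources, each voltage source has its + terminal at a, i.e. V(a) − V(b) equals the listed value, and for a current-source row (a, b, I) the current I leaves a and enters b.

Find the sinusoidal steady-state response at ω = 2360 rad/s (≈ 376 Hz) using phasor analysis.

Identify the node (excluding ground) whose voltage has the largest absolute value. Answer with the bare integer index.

1

MNA unknowns: 3 node voltages V₁..V_3 plus 1 source current (V1)
R1: Y=0.2770+0.000j on G[3,1]
R2: Y=0.2198+0.000j on G[2,1]
I1: z[3]−=0.0713, z[2]+=0.0713
R3: Y=0.2179+0.000j on G[1,0]
C1: Y=0.000+0.005593j on G[2,3]
I2: z[1]−=0.00671, z[3]+=0.00671
R4: Y=0.2710+0.000j on G[2,0]
R5: Y=0.6623+0.000j on G[0,3]
R6: Y=0.003333+0.000j on G[2,3]
I3: z[3]−=0.76, z[0]+=0.76
R7: Y=0.1046+0.000j on G[3,0]
V1: row V1−V3=27.5, i_V1 at 1,3
solve → V1=18.37+0.04816j, V2=8.252-0.1750j, V3=-9.127+0.04816j
aux → i_V1=-13.85-0.05953j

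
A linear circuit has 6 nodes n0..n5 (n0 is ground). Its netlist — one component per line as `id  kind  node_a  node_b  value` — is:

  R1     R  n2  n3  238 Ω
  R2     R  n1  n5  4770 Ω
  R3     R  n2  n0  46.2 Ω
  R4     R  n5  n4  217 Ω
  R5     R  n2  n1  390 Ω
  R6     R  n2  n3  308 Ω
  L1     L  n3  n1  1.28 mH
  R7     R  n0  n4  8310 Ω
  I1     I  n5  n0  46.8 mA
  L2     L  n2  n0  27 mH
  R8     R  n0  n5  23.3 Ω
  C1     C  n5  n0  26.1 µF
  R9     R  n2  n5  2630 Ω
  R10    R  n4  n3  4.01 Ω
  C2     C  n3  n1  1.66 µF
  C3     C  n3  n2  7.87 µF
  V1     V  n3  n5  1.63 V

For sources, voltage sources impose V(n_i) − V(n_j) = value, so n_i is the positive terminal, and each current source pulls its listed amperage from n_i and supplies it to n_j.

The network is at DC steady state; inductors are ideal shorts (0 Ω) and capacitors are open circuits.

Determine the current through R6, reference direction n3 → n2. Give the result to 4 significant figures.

0.001445 A

Apply KCL at each of the 5 non-ground nodes and solve the resulting linear system.
Node n1: branches {R2, R5, L1, C2} → V_1 = 0.4451
Node n2: branches {R1, R3, R5, R6, L2, R9, C3} → V_2 = 0.000
Node n3: branches {R1, R6, L1, R10, C2, C3, V1} → V_3 = 0.4451
Node n4: branches {R4, R7, R10} → V_4 = 0.4153
Node n5: branches {R2, R4, I1, R8, C1, R9, V1} → V_5 = -1.185
Source currents: i(L1)=0.001483, i(L2)=0.004006, i(V1)=-0.01222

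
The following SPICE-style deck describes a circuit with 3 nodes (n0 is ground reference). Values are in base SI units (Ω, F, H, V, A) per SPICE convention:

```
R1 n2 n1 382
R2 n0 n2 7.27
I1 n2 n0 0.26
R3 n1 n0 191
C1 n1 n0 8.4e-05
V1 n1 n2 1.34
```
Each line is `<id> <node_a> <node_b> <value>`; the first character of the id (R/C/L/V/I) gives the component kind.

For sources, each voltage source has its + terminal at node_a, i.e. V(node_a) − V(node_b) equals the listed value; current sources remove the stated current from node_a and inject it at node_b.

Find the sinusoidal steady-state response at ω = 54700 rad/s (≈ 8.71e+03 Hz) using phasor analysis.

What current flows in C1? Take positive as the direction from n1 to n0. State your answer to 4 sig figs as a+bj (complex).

Element admittances at ω=54700 rad/s:
  Y(R1) = 0.002618+0.000j S between n2,n1
  Y(R2) = 0.1376+0.000j S between n0,n2
  I1: injects 0.26 A into n0 (from n2)
  Y(R3) = 0.005236+0.000j S between n1,n0
  Y(C1) = 0.000+4.595j S between n1,n0
  V1: constraint V(n1)−V(n2) = 1.34
Assemble and solve the 3×3 MNA system:
  V(n1)=-0.0005114+0.01646j  V(n2)=-1.341+0.01646j
  i(V1)=0.07210+0.002263j

-0.07561-0.002350j A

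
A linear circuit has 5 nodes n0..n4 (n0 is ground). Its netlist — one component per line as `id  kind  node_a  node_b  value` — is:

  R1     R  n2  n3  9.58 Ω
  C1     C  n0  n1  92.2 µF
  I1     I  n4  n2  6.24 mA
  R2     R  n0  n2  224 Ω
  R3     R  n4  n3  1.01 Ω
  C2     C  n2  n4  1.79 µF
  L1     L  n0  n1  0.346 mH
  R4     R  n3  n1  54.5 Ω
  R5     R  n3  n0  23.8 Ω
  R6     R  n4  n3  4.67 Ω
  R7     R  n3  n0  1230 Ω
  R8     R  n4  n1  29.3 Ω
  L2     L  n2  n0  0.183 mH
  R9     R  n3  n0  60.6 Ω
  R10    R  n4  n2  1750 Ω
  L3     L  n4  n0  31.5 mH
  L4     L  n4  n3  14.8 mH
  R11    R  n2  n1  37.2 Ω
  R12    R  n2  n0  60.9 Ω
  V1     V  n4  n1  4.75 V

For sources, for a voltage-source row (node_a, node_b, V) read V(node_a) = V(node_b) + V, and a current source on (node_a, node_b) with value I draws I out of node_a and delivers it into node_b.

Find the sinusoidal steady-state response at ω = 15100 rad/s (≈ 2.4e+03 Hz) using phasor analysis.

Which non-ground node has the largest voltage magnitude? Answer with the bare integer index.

Element admittances at ω=15100 rad/s:
  Y(R1) = 0.1044+0.000j S between n2,n3
  Y(C1) = 0.000+1.392j S between n0,n1
  I1: injects 0.00624 A into n2 (from n4)
  Y(R2) = 0.004464+0.000j S between n0,n2
  Y(R3) = 0.9901+0.000j S between n4,n3
  Y(C2) = 0.000+0.02703j S between n2,n4
  Y(L1) = 0.000-0.1914j S between n0,n1
  Y(R4) = 0.01835+0.000j S between n3,n1
  Y(R5) = 0.04202+0.000j S between n3,n0
  Y(R6) = 0.2141+0.000j S between n4,n3
  Y(R7) = 0.0008130+0.000j S between n3,n0
  Y(R8) = 0.03413+0.000j S between n4,n1
  Y(L2) = 0.000-0.3619j S between n2,n0
  Y(R9) = 0.01650+0.000j S between n3,n0
  Y(R10) = 0.0005714+0.000j S between n4,n2
  Y(L3) = 0.000-0.002102j S between n4,n0
  Y(L4) = 0.000-0.004475j S between n4,n3
  Y(R11) = 0.02688+0.000j S between n2,n1
  Y(R12) = 0.01642+0.000j S between n2,n0
  V1: constraint V(n4)−V(n1) = 4.75
Assemble and solve the 5×5 MNA system:
  V(n1)=-0.05567+0.5823j  V(n2)=-0.03964+1.263j  V(n3)=4.074+0.6067j  V(n4)=4.694+0.5823j
  i(V1)=-0.9376-0.08560j

4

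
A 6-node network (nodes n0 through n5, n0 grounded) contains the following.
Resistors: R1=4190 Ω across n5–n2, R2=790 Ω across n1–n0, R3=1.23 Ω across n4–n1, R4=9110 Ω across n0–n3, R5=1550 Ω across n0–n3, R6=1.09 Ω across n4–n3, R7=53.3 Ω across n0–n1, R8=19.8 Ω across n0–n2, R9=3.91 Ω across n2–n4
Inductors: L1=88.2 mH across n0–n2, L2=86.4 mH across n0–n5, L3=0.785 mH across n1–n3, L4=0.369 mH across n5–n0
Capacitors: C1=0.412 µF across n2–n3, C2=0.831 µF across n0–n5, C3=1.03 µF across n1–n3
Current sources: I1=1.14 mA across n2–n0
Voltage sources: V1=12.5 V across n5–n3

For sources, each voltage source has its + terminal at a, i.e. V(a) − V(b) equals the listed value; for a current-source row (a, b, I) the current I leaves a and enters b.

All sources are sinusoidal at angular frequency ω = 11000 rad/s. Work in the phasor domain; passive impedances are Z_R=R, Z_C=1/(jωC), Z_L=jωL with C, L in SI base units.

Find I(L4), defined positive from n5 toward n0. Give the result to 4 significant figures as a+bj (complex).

0.7078-0.1885j A

Element admittances at ω=11000 rad/s:
  Y(R1) = 0.0002387+0.000j S between n5,n2
  Y(L1) = 0.000-0.001031j S between n0,n2
  Y(R2) = 0.001266+0.000j S between n1,n0
  Y(R3) = 0.8130+0.000j S between n4,n1
  Y(R4) = 0.0001098+0.000j S between n0,n3
  Y(C1) = 0.000+0.004532j S between n2,n3
  Y(R5) = 0.0006452+0.000j S between n0,n3
  Y(R6) = 0.9174+0.000j S between n4,n3
  Y(L2) = 0.000-0.001052j S between n0,n5
  Y(L3) = 0.000-0.1158j S between n1,n3
  Y(R7) = 0.01876+0.000j S between n0,n1
  Y(L4) = 0.000-0.2464j S between n5,n0
  I1: injects 0.00114 A into n0 (from n2)
  Y(R8) = 0.05051+0.000j S between n0,n2
  Y(C2) = 0.000+0.009141j S between n0,n5
  Y(C3) = 0.000+0.01133j S between n1,n3
  Y(R9) = 0.2558+0.000j S between n2,n4
  V1: constraint V(n5)−V(n3) = 12.5
Assemble and solve the 6×6 MNA system:
  V(n1)=-10.73+2.839j  V(n2)=-9.195+2.253j  V(n3)=-11.73+2.873j  V(n4)=-11.00+2.779j  V(n5)=0.7650+2.873j
  i(V1)=-0.6870+0.1821j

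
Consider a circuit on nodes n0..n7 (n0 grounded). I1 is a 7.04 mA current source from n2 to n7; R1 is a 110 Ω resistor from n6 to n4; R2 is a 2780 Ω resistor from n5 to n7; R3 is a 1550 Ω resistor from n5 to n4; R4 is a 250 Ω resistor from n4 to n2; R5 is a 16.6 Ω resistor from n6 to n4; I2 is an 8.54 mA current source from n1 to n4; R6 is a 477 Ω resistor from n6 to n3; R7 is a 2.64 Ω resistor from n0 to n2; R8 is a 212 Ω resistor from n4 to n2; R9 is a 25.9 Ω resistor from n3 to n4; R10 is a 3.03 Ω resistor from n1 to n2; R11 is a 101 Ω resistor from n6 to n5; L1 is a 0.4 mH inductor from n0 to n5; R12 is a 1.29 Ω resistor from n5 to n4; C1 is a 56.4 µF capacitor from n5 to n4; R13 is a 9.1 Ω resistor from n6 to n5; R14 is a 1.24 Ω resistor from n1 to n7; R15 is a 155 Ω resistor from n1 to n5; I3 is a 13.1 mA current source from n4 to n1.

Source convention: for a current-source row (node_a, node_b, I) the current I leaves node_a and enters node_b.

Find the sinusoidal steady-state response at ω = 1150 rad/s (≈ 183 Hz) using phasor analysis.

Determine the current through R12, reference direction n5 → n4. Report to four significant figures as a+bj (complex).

Element admittances at ω=1150 rad/s:
  I1: injects 0.00704 A into n7 (from n2)
  Y(R1) = 0.009091+0.000j S between n6,n4
  Y(R2) = 0.0003597+0.000j S between n5,n7
  Y(R3) = 0.0006452+0.000j S between n5,n4
  Y(R4) = 0.004000+0.000j S between n4,n2
  Y(R5) = 0.06024+0.000j S between n6,n4
  I2: injects 0.00854 A into n4 (from n1)
  Y(R6) = 0.002096+0.000j S between n6,n3
  Y(R7) = 0.3788+0.000j S between n0,n2
  Y(R8) = 0.004717+0.000j S between n4,n2
  Y(R9) = 0.03861+0.000j S between n3,n4
  Y(R10) = 0.3300+0.000j S between n1,n2
  Y(R11) = 0.009901+0.000j S between n6,n5
  Y(L1) = 0.000-2.174j S between n0,n5
  Y(R12) = 0.7752+0.000j S between n5,n4
  Y(C1) = 0.000+0.06486j S between n5,n4
  Y(R13) = 0.1099+0.000j S between n6,n5
  Y(R14) = 0.8065+0.000j S between n1,n7
  Y(R15) = 0.006452+0.000j S between n1,n5
  I3: injects 0.0131 A into n1 (from n4)
Assemble and solve the 7×7 MNA system:
  V(n1)=0.04506-0.0001010j  V(n2)=0.01085-6.411e-05j  V(n3)=-0.005189-0.001466j  V(n4)=-0.005362-0.001452j  V(n5)=-1.117e-05-0.001890j  V(n6)=-0.002008-0.001727j  V(n7)=0.05376-0.0001018j

0.004148-0.0003393j A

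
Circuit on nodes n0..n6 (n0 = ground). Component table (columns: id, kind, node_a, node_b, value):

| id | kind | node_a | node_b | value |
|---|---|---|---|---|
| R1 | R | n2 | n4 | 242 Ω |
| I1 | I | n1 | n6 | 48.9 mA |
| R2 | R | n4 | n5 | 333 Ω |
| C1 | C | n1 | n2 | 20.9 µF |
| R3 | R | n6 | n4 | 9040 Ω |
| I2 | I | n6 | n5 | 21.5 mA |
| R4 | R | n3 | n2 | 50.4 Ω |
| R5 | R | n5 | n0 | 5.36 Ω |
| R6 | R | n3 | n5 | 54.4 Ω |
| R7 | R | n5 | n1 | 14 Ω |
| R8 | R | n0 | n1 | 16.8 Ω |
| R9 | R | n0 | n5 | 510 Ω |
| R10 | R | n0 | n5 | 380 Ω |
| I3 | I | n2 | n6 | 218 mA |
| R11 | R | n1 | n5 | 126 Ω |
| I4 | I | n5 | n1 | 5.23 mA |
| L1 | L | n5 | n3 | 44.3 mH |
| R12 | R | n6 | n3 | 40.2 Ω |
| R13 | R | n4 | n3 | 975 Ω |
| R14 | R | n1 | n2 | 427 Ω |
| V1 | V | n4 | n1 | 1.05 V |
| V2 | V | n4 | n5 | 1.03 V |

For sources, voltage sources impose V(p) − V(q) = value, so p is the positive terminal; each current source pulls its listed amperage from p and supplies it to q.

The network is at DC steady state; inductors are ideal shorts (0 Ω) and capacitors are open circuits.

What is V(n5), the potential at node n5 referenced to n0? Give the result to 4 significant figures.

MNA unknowns: 6 node voltages V₁..V_6 plus 3 source currents (L1, V1, V2)
R1: Y=0.004132 on G[2,4]
I1: z[1]−=0.0489, z[6]+=0.0489
R2: Y=0.003003 on G[4,5]
C1: Y=0.000 on G[1,2]
R3: Y=0.0001106 on G[6,4]
I2: z[6]−=0.0215, z[5]+=0.0215
R4: Y=0.01984 on G[3,2]
R5: Y=0.1866 on G[5,0]
R6: Y=0.01838 on G[3,5]
R7: Y=0.07143 on G[5,1]
R8: Y=0.05952 on G[0,1]
R9: Y=0.001961 on G[0,5]
R10: Y=0.002632 on G[0,5]
I3: z[2]−=0.218, z[6]+=0.218
R11: Y=0.007937 on G[1,5]
I4: z[5]−=0.00523, z[1]+=0.00523
L1: row V5−V3=0, i_L1 at 5,3
R12: Y=0.02488 on G[6,3]
R13: Y=0.001026 on G[4,3]
R14: Y=0.002342 on G[1,2]
V1: row V4−V1=1.05, i_V1 at 4,1
V2: row V4−V5=1.03, i_V2 at 4,5
solve → V1=-0.01525, V2=-8.119, V3=0.004749, V4=1.035, V5=0.004749, V6=9.831
aux → i_L1=-0.08429, i_V1=0.06015, i_V2=-0.1012

0.004749 V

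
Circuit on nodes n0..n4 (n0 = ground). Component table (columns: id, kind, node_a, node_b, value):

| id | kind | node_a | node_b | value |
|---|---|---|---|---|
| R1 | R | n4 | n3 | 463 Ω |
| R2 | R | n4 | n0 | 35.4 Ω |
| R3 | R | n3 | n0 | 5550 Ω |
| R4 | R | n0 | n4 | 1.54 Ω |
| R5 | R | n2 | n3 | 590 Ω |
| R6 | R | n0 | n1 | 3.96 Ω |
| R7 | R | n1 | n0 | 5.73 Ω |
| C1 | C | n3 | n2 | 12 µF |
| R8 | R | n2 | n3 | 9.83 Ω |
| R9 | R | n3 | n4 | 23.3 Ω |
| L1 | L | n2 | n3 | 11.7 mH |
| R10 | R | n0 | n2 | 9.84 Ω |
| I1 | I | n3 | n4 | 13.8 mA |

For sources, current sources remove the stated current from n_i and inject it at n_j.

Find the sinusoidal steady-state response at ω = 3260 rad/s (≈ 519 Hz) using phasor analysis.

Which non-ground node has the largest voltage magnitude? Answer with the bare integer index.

Element admittances at ω=3260 rad/s:
  Y(R1) = 0.002160+0.000j S between n4,n3
  Y(R2) = 0.02825+0.000j S between n4,n0
  Y(R3) = 0.0001802+0.000j S between n3,n0
  Y(R4) = 0.6494+0.000j S between n0,n4
  Y(R5) = 0.001695+0.000j S between n2,n3
  Y(R6) = 0.2525+0.000j S between n0,n1
  Y(R7) = 0.1745+0.000j S between n1,n0
  Y(C1) = 0.000+0.03912j S between n3,n2
  Y(R8) = 0.1017+0.000j S between n2,n3
  Y(R9) = 0.04292+0.000j S between n3,n4
  Y(L1) = 0.000-0.02622j S between n2,n3
  Y(R10) = 0.1016+0.000j S between n0,n2
  I1: injects 0.0138 A into n4 (from n3)
Assemble and solve the 4×4 MNA system:
  V(n1)=0.000+0.000j  V(n2)=-0.06983-0.001933j  V(n3)=-0.1376+0.004627j  V(n4)=0.01051+0.0002886j

3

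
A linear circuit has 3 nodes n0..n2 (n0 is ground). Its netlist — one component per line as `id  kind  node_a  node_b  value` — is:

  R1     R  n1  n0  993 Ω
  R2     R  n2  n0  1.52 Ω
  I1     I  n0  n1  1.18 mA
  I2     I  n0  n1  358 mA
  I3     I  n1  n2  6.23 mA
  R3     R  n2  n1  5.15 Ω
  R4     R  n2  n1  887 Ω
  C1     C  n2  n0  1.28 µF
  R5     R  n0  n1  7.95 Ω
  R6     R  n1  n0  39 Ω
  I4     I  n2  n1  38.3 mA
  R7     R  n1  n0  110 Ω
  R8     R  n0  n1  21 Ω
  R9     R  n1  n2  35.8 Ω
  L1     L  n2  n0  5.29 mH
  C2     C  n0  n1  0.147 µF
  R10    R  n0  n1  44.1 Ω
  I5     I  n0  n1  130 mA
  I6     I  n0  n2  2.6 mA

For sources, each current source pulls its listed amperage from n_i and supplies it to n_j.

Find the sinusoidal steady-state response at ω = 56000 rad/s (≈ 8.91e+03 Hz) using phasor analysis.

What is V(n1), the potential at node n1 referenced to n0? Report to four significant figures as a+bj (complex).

MNA unknowns: 2 node voltages V₁..V_2
R1: Y=0.001007+0.000j on G[1,0]
R2: Y=0.6579+0.000j on G[2,0]
I1: z[0]−=0.00118, z[1]+=0.00118
I2: z[0]−=0.358, z[1]+=0.358
I3: z[1]−=0.00623, z[2]+=0.00623
R3: Y=0.1942+0.000j on G[2,1]
R4: Y=0.001127+0.000j on G[2,1]
C1: Y=0.000+0.07168j on G[2,0]
R5: Y=0.1258+0.000j on G[0,1]
R6: Y=0.02564+0.000j on G[1,0]
I4: z[2]−=0.0383, z[1]+=0.0383
R7: Y=0.009091+0.000j on G[1,0]
R8: Y=0.04762+0.000j on G[0,1]
R9: Y=0.02793+0.000j on G[1,2]
L1: Y=0.000-0.003376j on G[2,0]
C2: Y=0.000+0.008232j on G[0,1]
R10: Y=0.02268+0.000j on G[0,1]
I5: z[0]−=0.13, z[1]+=0.13
I6: z[0]−=0.0026, z[2]+=0.0026
solve → V1=1.287-0.03919j, V2=0.2901-0.03242j

1.287-0.03919j V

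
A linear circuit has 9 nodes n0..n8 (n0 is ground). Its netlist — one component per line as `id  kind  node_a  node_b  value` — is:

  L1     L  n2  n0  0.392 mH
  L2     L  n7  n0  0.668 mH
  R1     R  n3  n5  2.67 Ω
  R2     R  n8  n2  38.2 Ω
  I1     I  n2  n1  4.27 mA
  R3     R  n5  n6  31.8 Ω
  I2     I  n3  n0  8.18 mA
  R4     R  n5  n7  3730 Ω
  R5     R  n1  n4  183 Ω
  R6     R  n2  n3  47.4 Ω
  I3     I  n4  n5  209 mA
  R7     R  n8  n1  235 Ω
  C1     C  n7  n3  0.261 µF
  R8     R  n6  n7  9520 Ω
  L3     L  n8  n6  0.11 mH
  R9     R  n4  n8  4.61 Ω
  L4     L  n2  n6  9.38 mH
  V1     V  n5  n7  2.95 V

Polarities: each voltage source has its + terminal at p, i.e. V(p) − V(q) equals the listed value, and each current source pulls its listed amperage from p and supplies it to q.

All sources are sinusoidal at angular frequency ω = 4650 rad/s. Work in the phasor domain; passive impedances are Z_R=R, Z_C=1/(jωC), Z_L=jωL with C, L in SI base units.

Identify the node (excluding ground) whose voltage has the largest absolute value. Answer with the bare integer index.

Apply KCL at each of the 8 non-ground nodes and solve the resulting linear system.
Node n1: branches {I1, R5, R7} → V_1 = -1.771-0.7083j
Node n2: branches {L1, R2, I1, R6, L4} → V_2 = -0.03376-0.002504j
Node n3: branches {R1, I2, R6, C1} → V_3 = 2.825-0.02864j
Node n4: branches {R5, I3, R9} → V_4 = -2.623-0.7083j
Node n5: branches {R1, R3, R4, I3, V1} → V_5 = 3.008-0.02114j
Node n6: branches {R3, R8, L3, L4} → V_6 = -1.672-0.6256j
Node n7: branches {L2, R4, C1, R8, V1} → V_7 = 0.05753-0.02114j
Node n8: branches {R2, R7, L3, R9} → V_8 = -1.681-0.7083j
Source currents: i(V1)=-0.007425-0.02182j

5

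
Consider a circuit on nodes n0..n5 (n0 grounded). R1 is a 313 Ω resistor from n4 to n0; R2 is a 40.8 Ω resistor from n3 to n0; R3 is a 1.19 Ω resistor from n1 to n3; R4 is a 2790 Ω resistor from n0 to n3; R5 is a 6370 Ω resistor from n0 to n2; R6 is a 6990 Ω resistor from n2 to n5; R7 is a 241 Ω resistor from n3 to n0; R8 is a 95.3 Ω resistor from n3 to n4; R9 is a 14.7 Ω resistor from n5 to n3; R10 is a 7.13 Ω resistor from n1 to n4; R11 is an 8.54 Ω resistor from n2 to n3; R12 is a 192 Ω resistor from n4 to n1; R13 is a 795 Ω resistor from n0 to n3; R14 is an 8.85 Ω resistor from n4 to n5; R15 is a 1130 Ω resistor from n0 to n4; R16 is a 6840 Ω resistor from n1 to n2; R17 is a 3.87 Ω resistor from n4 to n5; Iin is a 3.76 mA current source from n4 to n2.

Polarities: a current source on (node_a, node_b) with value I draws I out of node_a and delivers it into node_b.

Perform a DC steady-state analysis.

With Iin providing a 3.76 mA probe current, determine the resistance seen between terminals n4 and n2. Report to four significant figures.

R_eq = 13.60 Ω

Element admittances at DC:
  Y(R1) = 0.003195 S between n4,n0
  Y(R2) = 0.02451 S between n3,n0
  Y(R3) = 0.8403 S between n1,n3
  Y(R4) = 0.0003584 S between n0,n3
  Y(R5) = 0.0001570 S between n0,n2
  Y(R6) = 0.0001431 S between n2,n5
  Y(R7) = 0.004149 S between n3,n0
  Y(R8) = 0.01049 S between n3,n4
  Y(R9) = 0.06803 S between n5,n3
  Y(R10) = 0.1403 S between n1,n4
  Y(R11) = 0.1171 S between n2,n3
  Y(R12) = 0.005208 S between n4,n1
  Y(R13) = 0.001258 S between n0,n3
  Y(R14) = 0.1130 S between n4,n5
  Y(R15) = 0.0008850 S between n0,n4
  Y(R16) = 0.0001462 S between n1,n2
  Y(R17) = 0.2584 S between n4,n5
  Iin: injects 0.00376 A into n2 (from n4)
Assemble and solve the 5×5 MNA system:
  V(n1)=-0.0007032  V(n2)=0.03409  V(n3)=0.002123  V(n4)=-0.01706  V(n5)=-0.01408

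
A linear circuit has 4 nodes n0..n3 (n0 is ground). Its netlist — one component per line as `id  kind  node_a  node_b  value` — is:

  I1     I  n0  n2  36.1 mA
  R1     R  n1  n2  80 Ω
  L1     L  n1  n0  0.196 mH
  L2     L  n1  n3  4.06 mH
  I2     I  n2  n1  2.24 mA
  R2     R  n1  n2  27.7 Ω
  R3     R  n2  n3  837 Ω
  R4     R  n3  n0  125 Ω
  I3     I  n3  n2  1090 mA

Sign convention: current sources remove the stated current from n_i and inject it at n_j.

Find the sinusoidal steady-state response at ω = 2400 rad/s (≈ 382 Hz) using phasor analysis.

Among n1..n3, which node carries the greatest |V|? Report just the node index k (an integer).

2

Element admittances at ω=2400 rad/s:
  I1: injects 0.0361 A into n2 (from n0)
  Y(R1) = 0.01250+0.000j S between n1,n2
  Y(L1) = 0.000-2.126j S between n1,n0
  Y(L2) = 0.000-0.1026j S between n1,n3
  I2: injects 0.00224 A into n1 (from n2)
  Y(R2) = 0.03610+0.000j S between n1,n2
  Y(R3) = 0.001195+0.000j S between n2,n3
  Y(R4) = 0.008000+0.000j S between n3,n0
  I3: injects 1.09 A into n2 (from n3)
Assemble and solve the 3×3 MNA system:
  V(n1)=-0.03858+0.02057j  V(n2)=22.51-0.2259j  V(n3)=-0.9545-10.25j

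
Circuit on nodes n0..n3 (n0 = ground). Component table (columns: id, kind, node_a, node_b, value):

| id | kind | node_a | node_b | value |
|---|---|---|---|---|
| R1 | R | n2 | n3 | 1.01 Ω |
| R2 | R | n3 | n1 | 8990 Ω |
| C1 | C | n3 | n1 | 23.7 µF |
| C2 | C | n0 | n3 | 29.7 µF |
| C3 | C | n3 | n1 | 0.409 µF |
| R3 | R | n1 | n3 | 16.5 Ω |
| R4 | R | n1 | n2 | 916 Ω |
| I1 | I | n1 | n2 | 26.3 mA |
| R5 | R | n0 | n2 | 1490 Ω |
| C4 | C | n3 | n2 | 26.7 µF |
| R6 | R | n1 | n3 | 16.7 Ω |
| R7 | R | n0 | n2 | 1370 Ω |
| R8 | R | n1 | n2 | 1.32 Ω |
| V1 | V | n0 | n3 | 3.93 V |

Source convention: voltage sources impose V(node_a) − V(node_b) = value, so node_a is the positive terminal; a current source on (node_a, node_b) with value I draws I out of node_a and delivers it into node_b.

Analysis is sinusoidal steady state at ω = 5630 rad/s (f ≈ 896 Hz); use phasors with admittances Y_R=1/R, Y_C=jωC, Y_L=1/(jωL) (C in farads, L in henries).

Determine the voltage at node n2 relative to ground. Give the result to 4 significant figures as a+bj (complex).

-3.921+0.001080j V

MNA unknowns: 3 node voltages V₁..V_3 plus 1 source current (V1)
R1: Y=0.9901+0.000j on G[2,3]
R2: Y=0.0001112+0.000j on G[3,1]
C1: Y=0.000+0.1334j on G[3,1]
C2: Y=0.000+0.1672j on G[0,3]
C3: Y=0.000+0.002303j on G[3,1]
R3: Y=0.06061+0.000j on G[1,3]
R4: Y=0.001092+0.000j on G[1,2]
I1: z[1]−=0.0263, z[2]+=0.0263
R5: Y=0.0006711+0.000j on G[0,2]
C4: Y=0.000+0.1503j on G[3,2]
R6: Y=0.05988+0.000j on G[1,3]
R7: Y=0.0007299+0.000j on G[0,2]
R8: Y=0.7576+0.000j on G[1,2]
V1: row V0−V3=3.93, i_V1 at 0,3
solve → V1=-3.952+0.004260j, V2=-3.921+0.001080j, V3=-3.930+0.000j
aux → i_V1=-0.005494-0.6571j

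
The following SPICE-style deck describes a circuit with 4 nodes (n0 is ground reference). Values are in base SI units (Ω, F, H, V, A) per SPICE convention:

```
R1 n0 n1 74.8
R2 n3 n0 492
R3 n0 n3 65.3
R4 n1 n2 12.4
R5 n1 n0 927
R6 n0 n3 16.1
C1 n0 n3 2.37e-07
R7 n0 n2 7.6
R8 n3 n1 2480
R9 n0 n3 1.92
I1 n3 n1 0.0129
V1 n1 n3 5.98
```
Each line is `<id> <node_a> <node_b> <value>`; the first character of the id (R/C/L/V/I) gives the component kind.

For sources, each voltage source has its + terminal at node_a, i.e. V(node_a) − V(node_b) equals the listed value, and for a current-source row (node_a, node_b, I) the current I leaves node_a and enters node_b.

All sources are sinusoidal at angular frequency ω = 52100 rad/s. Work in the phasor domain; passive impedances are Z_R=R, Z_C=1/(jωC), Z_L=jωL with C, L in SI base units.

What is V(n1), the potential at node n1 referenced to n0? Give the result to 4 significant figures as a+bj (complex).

MNA unknowns: 3 node voltages V₁..V_3 plus 1 source current (V1)
R1: Y=0.01337+0.000j on G[0,1]
R2: Y=0.002033+0.000j on G[3,0]
R3: Y=0.01531+0.000j on G[0,3]
R4: Y=0.08065+0.000j on G[1,2]
R5: Y=0.001079+0.000j on G[1,0]
R6: Y=0.06211+0.000j on G[0,3]
C1: Y=0.000+0.01235j on G[0,3]
R7: Y=0.1316+0.000j on G[0,2]
R8: Y=0.0004032+0.000j on G[3,1]
R9: Y=0.5208+0.000j on G[0,3]
I1: z[3]−=0.0129, z[1]+=0.0129
V1: row V1−V3=5.98, i_V1 at 1,3
solve → V1=5.400+0.01077j, V2=2.052+0.004091j, V3=-0.5796+0.01077j
aux → i_V1=-0.3376-0.0006938j

5.400+0.01077j V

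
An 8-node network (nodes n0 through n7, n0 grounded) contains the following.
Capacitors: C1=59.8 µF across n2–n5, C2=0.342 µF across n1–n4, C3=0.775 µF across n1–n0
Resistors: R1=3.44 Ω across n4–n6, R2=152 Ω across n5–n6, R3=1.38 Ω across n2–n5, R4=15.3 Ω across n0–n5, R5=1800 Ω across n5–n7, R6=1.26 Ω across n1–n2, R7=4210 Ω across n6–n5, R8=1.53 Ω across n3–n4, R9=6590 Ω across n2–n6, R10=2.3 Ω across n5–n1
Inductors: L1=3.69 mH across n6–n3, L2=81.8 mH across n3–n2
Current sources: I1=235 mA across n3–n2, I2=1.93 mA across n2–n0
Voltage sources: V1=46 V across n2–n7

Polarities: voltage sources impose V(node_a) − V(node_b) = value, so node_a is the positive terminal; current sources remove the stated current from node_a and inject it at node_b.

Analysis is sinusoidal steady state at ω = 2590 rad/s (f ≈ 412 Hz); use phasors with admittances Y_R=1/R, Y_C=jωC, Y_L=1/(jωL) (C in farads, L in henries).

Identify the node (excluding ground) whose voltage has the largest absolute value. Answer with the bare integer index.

7

MNA unknowns: 7 node voltages V₁..V_7 plus 1 source current (V1)
C1: Y=0.000+0.1549j on G[2,5]
R1: Y=0.2907+0.000j on G[4,6]
R2: Y=0.006579+0.000j on G[5,6]
R3: Y=0.7246+0.000j on G[2,5]
R4: Y=0.06536+0.000j on G[0,5]
R5: Y=0.0005556+0.000j on G[5,7]
L1: Y=0.000-0.1046j on G[6,3]
I1: z[3]−=0.235, z[2]+=0.235
I2: z[2]−=0.00193, z[0]+=0.00193
R6: Y=0.7937+0.000j on G[1,2]
C2: Y=0.000+0.0008858j on G[1,4]
R7: Y=0.0002375+0.000j on G[6,5]
L2: Y=0.000-0.004720j on G[3,2]
R8: Y=0.6536+0.000j on G[3,4]
R9: Y=0.0001517+0.000j on G[2,6]
R10: Y=0.4348+0.000j on G[5,1]
C3: Y=0.000+0.002007j on G[1,0]
V1: row V2−V7=46, i_V1 at 2,7
solve → V1=0.1125+0.02548j, V2=0.1732+0.07042j, V3=-25.82-15.10j, V4=-25.69-14.84j, V5=-0.02875-0.003454j, V6=-25.36-14.33j, V7=-45.83+0.07042j
aux → i_V1=-0.02544+4.104e-05j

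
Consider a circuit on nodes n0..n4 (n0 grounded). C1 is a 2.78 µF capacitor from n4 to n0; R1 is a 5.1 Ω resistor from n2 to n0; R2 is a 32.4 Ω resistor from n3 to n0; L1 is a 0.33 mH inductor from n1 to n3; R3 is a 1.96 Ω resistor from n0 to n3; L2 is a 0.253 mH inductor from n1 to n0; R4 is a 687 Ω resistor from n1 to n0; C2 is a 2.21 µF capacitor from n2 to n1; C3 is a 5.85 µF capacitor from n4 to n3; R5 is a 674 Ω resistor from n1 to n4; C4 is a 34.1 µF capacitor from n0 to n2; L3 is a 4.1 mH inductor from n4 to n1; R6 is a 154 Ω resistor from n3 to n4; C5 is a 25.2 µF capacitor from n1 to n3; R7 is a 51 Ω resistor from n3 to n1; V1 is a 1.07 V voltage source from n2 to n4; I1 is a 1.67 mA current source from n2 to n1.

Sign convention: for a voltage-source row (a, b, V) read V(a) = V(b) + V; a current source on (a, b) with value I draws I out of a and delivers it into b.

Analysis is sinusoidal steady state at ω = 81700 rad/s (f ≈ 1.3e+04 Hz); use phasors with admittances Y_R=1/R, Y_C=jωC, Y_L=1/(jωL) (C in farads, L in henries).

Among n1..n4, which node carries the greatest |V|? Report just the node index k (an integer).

Element admittances at ω=81700 rad/s:
  Y(C1) = 0.000+0.2271j S between n4,n0
  Y(R1) = 0.1961+0.000j S between n2,n0
  Y(R2) = 0.03086+0.000j S between n3,n0
  Y(L1) = 0.000-0.03709j S between n1,n3
  Y(R3) = 0.5102+0.000j S between n0,n3
  Y(L2) = 0.000-0.04838j S between n1,n0
  Y(R4) = 0.001456+0.000j S between n1,n0
  Y(C2) = 0.000+0.1806j S between n2,n1
  Y(C3) = 0.000+0.4779j S between n4,n3
  Y(R5) = 0.001484+0.000j S between n1,n4
  Y(C4) = 0.000+2.786j S between n0,n2
  Y(L3) = 0.000-0.002985j S between n4,n1
  Y(R6) = 0.006494+0.000j S between n3,n4
  Y(C5) = 0.000+2.059j S between n1,n3
  Y(R7) = 0.01961+0.000j S between n3,n1
  V1: constraint V(n2)−V(n4) = 1.07
  I1: injects 0.00167 A into n1 (from n2)
Assemble and solve the 5×5 MNA system:
  V(n1)=-0.3135-0.3562j  V(n2)=0.1467-0.05887j  V(n3)=-0.3483-0.3735j  V(n4)=-0.9233-0.05887j
  i(V1)=-0.1408-0.4802j

4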